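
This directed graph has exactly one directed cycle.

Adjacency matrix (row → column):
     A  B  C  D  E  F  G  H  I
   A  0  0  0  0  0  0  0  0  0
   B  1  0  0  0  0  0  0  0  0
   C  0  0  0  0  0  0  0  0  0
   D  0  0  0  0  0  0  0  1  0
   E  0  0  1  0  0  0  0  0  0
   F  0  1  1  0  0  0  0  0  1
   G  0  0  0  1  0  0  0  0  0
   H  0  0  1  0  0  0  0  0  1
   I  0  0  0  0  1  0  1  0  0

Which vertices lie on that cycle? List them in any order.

DFS with gray/black marking from I:
I gray
  E gray
    C gray
    C black
  E black
  G gray
    D gray
      H gray
        H→I: I is gray → back edge
Back edge closes the cycle I → G → D → H → I; its vertices are {D, G, H, I}.

D, G, H, I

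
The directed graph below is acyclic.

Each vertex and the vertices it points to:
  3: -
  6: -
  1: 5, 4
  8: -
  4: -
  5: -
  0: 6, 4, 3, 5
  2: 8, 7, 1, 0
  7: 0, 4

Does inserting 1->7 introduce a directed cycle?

Adding 1→7 creates a cycle iff 7 can already reach 1.
Explore from 7: no path reaches 1. The graph stays acyclic.

No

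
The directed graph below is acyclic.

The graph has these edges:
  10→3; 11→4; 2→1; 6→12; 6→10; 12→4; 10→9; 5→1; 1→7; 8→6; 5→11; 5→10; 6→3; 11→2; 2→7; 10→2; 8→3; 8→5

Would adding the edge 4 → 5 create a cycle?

Yes

Adding 4→5 creates a cycle iff 5 can already reach 4.
Path from 5: 5 → 11 → 4.
So 5 → … → 4 → 5 is a cycle.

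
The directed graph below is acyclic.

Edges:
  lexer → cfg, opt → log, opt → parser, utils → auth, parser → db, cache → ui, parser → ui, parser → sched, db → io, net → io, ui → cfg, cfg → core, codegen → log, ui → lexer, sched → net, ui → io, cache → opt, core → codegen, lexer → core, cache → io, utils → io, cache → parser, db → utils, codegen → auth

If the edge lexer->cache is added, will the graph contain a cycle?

Yes

Adding lexer→cache creates a cycle iff cache can already reach lexer.
Path from cache: cache → ui → lexer.
So cache → … → lexer → cache is a cycle.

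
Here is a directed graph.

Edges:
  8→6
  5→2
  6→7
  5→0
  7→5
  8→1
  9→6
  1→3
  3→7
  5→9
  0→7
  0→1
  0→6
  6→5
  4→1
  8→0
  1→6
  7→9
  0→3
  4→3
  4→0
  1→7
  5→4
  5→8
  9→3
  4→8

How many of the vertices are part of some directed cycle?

9

A vertex is on a directed cycle iff it belongs to a strongly connected component of size ≥ 2 (or has a self-loop).
The vertices on cycles are {0, 1, 3, 4, 5, 6, 7, 8, 9} — 9 in total.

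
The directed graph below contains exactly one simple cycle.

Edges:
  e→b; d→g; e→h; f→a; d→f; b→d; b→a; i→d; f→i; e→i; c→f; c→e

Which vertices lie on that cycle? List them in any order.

d, f, i

DFS with gray/black marking from i:
i gray
  d gray
    g gray
    g black
    f gray
      f→i: i is gray → back edge
Back edge closes the cycle i → d → f → i; its vertices are {d, f, i}.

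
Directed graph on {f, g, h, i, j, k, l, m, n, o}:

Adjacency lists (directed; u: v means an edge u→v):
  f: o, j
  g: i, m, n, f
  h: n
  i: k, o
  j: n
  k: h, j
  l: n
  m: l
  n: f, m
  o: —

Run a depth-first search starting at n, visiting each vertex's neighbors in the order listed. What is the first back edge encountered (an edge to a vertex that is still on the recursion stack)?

j→n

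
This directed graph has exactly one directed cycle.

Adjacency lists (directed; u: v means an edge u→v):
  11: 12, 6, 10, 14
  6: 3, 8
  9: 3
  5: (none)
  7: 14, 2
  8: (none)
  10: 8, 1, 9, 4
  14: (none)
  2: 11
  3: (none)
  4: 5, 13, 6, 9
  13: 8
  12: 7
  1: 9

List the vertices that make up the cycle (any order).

DFS with gray/black marking from 11:
11 gray
  12 gray
    7 gray
      14 gray
      14 black
      2 gray
        2→11: 11 is gray → back edge
Back edge closes the cycle 11 → 12 → 7 → 2 → 11; its vertices are {2, 7, 11, 12}.

2, 7, 11, 12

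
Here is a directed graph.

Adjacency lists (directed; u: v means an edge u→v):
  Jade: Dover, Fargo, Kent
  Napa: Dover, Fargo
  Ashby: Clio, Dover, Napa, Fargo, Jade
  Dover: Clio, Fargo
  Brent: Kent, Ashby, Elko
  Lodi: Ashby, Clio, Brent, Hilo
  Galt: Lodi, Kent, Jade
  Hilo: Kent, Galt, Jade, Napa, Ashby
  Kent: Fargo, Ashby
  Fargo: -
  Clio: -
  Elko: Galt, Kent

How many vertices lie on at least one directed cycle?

A vertex is on a directed cycle iff it belongs to a strongly connected component of size ≥ 2 (or has a self-loop).
The vertices on cycles are {Elko, Galt, Hilo, Jade, Kent, Lodi, Ashby, Brent} — 8 in total.

8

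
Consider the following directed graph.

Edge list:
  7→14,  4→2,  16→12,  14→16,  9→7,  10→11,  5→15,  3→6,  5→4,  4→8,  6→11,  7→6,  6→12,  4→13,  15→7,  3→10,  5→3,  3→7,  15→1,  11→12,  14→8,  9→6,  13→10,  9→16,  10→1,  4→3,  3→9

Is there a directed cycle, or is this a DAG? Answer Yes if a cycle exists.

No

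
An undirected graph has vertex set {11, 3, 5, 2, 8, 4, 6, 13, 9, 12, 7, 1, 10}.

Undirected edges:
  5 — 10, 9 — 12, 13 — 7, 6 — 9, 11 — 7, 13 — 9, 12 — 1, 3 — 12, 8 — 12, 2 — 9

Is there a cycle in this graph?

No

DFS, tracking each vertex's parent; an edge to a visited non-parent vertex closes a cycle.
Start from 3:
visit 3 (parent –)
  visit 12 (parent 3)
    visit 8 (parent 12)
      8–12: parent, skip
    visit 9 (parent 12)
      9–12: parent, skip
      visit 6 (parent 9)
        6–9: parent, skip
      visit 13 (parent 9)
        13–9: parent, skip
        visit 7 (parent 13)
          visit 11 (parent 7)
            11–7: parent, skip
          7–13: parent, skip
      visit 2 (parent 9)
        2–9: parent, skip
    12–3: parent, skip
    visit 1 (parent 12)
      1–12: parent, skip
visit 5 (parent –)
  visit 10 (parent 5)
    10–5: parent, skip
visit 4 (parent –)
No non-parent visited neighbor found — the graph is a forest.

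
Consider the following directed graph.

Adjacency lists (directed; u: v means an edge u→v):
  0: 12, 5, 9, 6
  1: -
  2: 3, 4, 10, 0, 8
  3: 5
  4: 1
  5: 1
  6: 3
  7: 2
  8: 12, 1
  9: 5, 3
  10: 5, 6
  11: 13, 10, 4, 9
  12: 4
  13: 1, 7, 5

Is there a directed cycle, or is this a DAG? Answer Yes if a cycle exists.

No

DFS with white/gray/black marking, starting from 9:
9 gray
  5 gray
    1 gray
    1 black
  5 black
  3 gray
    3→5: 5 black — skip
  3 black
9 black
0 gray
  12 gray
    4 gray
      4→1: 1 black — skip
    4 black
  12 black
  0→5: 5 black — skip
  0→9: 9 black — skip
  6 gray
    6→3: 3 black — skip
  6 black
0 black
2 gray
  2→3: 3 black — skip
  2→4: 4 black — skip
  10 gray
    10→5: 5 black — skip
    10→6: 6 black — skip
  10 black
  2→0: 0 black — skip
  8 gray
    8→12: 12 black — skip
    8→1: 1 black — skip
  8 black
2 black
7 gray
  7→2: 2 black — skip
7 black
11 gray
  13 gray
    13→1: 1 black — skip
    13→7: 7 black — skip
    13→5: 5 black — skip
  13 black
  11→10: 10 black — skip
  11→4: 4 black — skip
  11→9: 9 black — skip
11 black
Every edge goes to a white or black vertex — no back edge, so the graph is acyclic.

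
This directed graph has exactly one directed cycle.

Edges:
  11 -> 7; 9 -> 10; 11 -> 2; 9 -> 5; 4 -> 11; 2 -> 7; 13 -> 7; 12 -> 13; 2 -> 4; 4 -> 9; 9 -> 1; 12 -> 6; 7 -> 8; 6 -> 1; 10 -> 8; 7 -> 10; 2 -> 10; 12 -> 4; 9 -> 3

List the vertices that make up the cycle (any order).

2, 4, 11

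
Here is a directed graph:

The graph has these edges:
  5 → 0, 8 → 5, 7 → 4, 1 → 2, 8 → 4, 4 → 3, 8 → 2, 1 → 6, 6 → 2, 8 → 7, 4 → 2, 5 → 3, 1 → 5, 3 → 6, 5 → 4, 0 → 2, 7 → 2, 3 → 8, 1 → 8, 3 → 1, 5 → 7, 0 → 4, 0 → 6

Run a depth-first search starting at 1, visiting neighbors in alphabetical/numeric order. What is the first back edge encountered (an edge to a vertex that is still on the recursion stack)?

3→1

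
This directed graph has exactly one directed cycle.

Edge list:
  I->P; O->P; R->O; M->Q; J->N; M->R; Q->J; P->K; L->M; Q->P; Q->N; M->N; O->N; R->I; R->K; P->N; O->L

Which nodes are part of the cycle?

DFS with gray/black marking from M:
M gray
  N gray
  N black
  R gray
    O gray
      P gray
        P→N: N black — skip
        K gray
        K black
      P black
      L gray
        L→M: M is gray → back edge
Back edge closes the cycle M → R → O → L → M; its vertices are {L, M, O, R}.

L, M, O, R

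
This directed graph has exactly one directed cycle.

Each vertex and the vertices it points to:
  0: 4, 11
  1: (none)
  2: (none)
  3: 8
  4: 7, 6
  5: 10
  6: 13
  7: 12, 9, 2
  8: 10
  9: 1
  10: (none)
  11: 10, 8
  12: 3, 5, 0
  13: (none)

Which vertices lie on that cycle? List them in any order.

0, 4, 7, 12

DFS with gray/black marking from 7:
7 gray
  12 gray
    3 gray
      8 gray
        10 gray
        10 black
      8 black
    3 black
    5 gray
      5→10: 10 black — skip
    5 black
    0 gray
      4 gray
        4→7: 7 is gray → back edge
Back edge closes the cycle 7 → 12 → 0 → 4 → 7; its vertices are {0, 4, 7, 12}.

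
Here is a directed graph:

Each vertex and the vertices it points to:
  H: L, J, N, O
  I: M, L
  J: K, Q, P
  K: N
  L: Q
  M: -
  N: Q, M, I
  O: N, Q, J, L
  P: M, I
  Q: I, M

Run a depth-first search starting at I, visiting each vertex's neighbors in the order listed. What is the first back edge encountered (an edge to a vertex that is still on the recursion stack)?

DFS from I (visiting each vertex's neighbors in the order listed); mark gray on enter, black on exit:
I gray
  M gray
  M black
  L gray
    Q gray
      Q→I: I is gray → back edge
First back edge: Q → I.

Q->I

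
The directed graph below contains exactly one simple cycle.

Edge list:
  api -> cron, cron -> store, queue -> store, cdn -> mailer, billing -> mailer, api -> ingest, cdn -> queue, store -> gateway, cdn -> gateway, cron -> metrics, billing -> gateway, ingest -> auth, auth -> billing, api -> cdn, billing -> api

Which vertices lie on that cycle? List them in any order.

DFS with gray/black marking from api:
api gray
  ingest gray
    auth gray
      billing gray
        mailer gray
        mailer black
        gateway gray
        gateway black
        billing→api: api is gray → back edge
Back edge closes the cycle api → ingest → auth → billing → api; its vertices are {api, auth, ingest, billing}.

api, auth, ingest, billing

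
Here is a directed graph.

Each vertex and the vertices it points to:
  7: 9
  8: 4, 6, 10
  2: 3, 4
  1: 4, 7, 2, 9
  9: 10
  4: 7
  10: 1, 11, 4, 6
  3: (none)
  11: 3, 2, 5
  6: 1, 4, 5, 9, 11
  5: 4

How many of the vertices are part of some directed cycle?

9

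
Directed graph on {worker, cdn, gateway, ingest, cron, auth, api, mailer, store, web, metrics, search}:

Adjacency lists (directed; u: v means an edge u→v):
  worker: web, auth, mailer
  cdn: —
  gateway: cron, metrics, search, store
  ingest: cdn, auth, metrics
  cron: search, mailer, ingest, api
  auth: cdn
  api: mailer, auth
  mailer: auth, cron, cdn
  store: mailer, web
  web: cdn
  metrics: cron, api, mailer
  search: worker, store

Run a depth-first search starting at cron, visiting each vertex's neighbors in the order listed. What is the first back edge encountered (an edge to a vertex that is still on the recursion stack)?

DFS from cron (visiting each vertex's neighbors in the order listed); mark gray on enter, black on exit:
cron gray
  search gray
    worker gray
      web gray
        cdn gray
        cdn black
      web black
      auth gray
        auth→cdn: cdn black — skip
      auth black
      mailer gray
        mailer→auth: auth black — skip
        mailer→cron: cron is gray → back edge
First back edge: mailer → cron.

mailer->cron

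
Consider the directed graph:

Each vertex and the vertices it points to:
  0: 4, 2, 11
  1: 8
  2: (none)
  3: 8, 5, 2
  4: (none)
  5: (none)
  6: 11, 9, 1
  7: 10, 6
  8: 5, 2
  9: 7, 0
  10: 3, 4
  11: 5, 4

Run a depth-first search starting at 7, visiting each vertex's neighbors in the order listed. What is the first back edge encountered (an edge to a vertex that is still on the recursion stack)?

9->7

DFS from 7 (visiting each vertex's neighbors in the order listed); mark gray on enter, black on exit:
7 gray
  10 gray
    3 gray
      8 gray
        5 gray
        5 black
        2 gray
        2 black
      8 black
      3→5: 5 black — skip
      3→2: 2 black — skip
    3 black
    4 gray
    4 black
  10 black
  6 gray
    11 gray
      11→5: 5 black — skip
      11→4: 4 black — skip
    11 black
    9 gray
      9→7: 7 is gray → back edge
First back edge: 9 → 7.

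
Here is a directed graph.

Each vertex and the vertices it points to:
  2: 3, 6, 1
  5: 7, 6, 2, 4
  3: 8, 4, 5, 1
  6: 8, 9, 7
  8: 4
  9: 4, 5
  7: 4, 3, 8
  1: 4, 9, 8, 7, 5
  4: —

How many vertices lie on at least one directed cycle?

A vertex is on a directed cycle iff it belongs to a strongly connected component of size ≥ 2 (or has a self-loop).
The vertices on cycles are {1, 2, 3, 5, 6, 7, 9} — 7 in total.

7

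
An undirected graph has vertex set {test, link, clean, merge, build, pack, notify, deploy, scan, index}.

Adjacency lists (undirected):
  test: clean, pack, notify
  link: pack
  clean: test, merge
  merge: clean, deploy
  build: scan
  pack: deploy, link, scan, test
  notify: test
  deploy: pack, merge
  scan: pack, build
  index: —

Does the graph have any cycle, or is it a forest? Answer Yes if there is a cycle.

DFS, tracking each vertex's parent; an edge to a visited non-parent vertex closes a cycle.
Start from clean:
visit clean (parent –)
  visit test (parent clean)
    test–clean: parent, skip
    visit pack (parent test)
      visit deploy (parent pack)
        deploy–pack: parent, skip
        visit merge (parent deploy)
          merge–clean: clean visited and ≠ parent → cycle
Cycle: clean – test – pack – deploy – merge – clean.

Yes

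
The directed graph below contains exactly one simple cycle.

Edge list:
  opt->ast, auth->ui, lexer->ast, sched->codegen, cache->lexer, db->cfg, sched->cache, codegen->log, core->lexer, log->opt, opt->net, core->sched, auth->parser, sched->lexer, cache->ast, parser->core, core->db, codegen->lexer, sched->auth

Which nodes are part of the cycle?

DFS with gray/black marking from core:
core gray
  sched gray
    lexer gray
      ast gray
      ast black
    lexer black
    codegen gray
      log gray
        opt gray
          net gray
          net black
          opt→ast: ast black — skip
        opt black
      log black
      codegen→lexer: lexer black — skip
    codegen black
    cache gray
      cache→lexer: lexer black — skip
      cache→ast: ast black — skip
    cache black
    auth gray
      parser gray
        parser→core: core is gray → back edge
Back edge closes the cycle core → sched → auth → parser → core; its vertices are {auth, core, sched, parser}.

auth, core, sched, parser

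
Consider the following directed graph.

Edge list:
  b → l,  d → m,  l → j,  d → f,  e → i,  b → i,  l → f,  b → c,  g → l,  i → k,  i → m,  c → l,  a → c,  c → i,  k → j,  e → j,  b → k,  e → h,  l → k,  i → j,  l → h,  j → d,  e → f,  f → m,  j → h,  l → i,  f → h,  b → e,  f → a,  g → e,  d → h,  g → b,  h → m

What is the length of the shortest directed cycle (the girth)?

4

For each vertex v, BFS finds the shortest path from v back to v.
The shortest such closed walk is c → l → f → a → c, length 4.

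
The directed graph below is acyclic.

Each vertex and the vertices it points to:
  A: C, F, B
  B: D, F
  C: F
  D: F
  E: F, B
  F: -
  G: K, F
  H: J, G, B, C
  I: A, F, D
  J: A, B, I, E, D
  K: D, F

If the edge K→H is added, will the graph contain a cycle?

Adding K→H creates a cycle iff H can already reach K.
Path from H: H → G → K.
So H → … → K → H is a cycle.

Yes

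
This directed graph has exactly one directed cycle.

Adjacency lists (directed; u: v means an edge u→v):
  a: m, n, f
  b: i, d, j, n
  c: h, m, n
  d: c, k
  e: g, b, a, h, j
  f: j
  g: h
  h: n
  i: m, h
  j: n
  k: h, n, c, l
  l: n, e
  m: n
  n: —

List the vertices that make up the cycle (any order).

DFS with gray/black marking from l:
l gray
  n gray
  n black
  e gray
    g gray
      h gray
        h→n: n black — skip
      h black
    g black
    b gray
      i gray
        m gray
          m→n: n black — skip
        m black
        i→h: h black — skip
      i black
      d gray
        c gray
          c→h: h black — skip
          c→m: m black — skip
          c→n: n black — skip
        c black
        k gray
          k→h: h black — skip
          k→n: n black — skip
          k→c: c black — skip
          k→l: l is gray → back edge
Back edge closes the cycle l → e → b → d → k → l; its vertices are {b, d, e, k, l}.

b, d, e, k, l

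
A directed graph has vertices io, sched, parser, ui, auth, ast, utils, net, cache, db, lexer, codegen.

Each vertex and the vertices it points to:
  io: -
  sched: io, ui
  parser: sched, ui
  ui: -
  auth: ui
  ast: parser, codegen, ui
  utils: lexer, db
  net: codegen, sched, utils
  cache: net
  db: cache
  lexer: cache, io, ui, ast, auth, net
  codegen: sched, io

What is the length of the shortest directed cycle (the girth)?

For each vertex v, BFS finds the shortest path from v back to v.
The shortest such closed walk is lexer → net → utils → lexer, length 3.

3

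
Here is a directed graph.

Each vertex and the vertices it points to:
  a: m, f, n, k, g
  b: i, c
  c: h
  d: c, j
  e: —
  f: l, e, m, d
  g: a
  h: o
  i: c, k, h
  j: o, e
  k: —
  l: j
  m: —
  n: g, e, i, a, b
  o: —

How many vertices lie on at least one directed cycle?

A vertex is on a directed cycle iff it belongs to a strongly connected component of size ≥ 2 (or has a self-loop).
The vertices on cycles are {a, g, n} — 3 in total.

3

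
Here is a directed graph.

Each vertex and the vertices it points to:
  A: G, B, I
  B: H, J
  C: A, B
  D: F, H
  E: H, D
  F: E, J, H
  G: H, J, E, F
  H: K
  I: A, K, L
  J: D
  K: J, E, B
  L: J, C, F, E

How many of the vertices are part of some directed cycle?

11

A vertex is on a directed cycle iff it belongs to a strongly connected component of size ≥ 2 (or has a self-loop).
The vertices on cycles are {A, B, C, D, E, F, H, I, J, K, L} — 11 in total.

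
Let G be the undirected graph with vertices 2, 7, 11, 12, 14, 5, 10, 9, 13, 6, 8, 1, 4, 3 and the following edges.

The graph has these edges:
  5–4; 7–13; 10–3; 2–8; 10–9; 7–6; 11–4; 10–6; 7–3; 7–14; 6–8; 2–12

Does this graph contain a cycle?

DFS, tracking each vertex's parent; an edge to a visited non-parent vertex closes a cycle.
Start from 10:
visit 10 (parent –)
  visit 9 (parent 10)
    9–10: parent, skip
  visit 6 (parent 10)
    visit 7 (parent 6)
      7–6: parent, skip
      visit 13 (parent 7)
        13–7: parent, skip
      visit 3 (parent 7)
        3–10: 10 visited and ≠ parent → cycle
Cycle: 10 – 6 – 7 – 3 – 10.

Yes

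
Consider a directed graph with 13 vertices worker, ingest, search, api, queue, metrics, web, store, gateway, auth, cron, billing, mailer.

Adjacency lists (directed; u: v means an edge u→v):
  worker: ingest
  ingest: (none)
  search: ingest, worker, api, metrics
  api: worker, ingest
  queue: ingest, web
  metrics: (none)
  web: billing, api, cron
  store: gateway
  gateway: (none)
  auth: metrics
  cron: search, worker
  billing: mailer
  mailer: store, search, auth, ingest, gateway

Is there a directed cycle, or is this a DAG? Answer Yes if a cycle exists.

DFS with white/gray/black marking, starting from web:
web gray
  billing gray
    mailer gray
      store gray
        gateway gray
        gateway black
      store black
      search gray
        ingest gray
        ingest black
        worker gray
          worker→ingest: ingest black — skip
        worker black
        api gray
          api→worker: worker black — skip
          api→ingest: ingest black — skip
        api black
        metrics gray
        metrics black
      search black
      auth gray
        auth→metrics: metrics black — skip
      auth black
      mailer→ingest: ingest black — skip
      mailer→gateway: gateway black — skip
    mailer black
  billing black
  web→api: api black — skip
  cron gray
    cron→search: search black — skip
    cron→worker: worker black — skip
  cron black
web black
queue gray
  queue→ingest: ingest black — skip
  queue→web: web black — skip
queue black
Every edge goes to a white or black vertex — no back edge, so the graph is acyclic.

No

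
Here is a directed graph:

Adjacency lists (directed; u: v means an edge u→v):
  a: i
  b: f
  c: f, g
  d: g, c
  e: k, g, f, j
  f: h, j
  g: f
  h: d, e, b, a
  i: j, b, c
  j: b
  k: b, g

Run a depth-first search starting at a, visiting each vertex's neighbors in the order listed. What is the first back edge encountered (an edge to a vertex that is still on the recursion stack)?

g→f

DFS from a (visiting each vertex's neighbors in the order listed); mark gray on enter, black on exit:
a gray
  i gray
    j gray
      b gray
        f gray
          h gray
            d gray
              g gray
                g→f: f is gray → back edge
First back edge: g → f.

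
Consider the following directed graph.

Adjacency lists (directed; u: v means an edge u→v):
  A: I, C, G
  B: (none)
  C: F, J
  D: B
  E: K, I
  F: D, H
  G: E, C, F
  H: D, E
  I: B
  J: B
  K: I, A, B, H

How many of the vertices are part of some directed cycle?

7

A vertex is on a directed cycle iff it belongs to a strongly connected component of size ≥ 2 (or has a self-loop).
The vertices on cycles are {A, C, E, F, G, H, K} — 7 in total.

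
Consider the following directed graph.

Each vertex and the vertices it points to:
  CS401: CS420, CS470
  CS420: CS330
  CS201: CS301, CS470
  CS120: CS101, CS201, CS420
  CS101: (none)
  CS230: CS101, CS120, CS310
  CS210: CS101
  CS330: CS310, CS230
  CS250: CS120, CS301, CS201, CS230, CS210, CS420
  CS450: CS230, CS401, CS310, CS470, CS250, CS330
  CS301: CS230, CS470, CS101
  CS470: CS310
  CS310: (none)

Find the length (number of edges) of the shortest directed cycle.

4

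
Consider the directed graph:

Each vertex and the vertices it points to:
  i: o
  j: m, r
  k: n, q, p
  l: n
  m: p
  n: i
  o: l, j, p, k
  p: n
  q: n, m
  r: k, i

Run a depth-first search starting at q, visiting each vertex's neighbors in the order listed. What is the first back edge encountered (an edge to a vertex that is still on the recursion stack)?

l->n

DFS from q (visiting each vertex's neighbors in the order listed); mark gray on enter, black on exit:
q gray
  n gray
    i gray
      o gray
        l gray
          l→n: n is gray → back edge
First back edge: l → n.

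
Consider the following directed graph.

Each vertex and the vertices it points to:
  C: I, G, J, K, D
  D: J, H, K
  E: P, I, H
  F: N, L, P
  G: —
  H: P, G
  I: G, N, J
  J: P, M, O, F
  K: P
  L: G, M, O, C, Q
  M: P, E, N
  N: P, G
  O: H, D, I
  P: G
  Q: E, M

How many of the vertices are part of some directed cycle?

A vertex is on a directed cycle iff it belongs to a strongly connected component of size ≥ 2 (or has a self-loop).
The vertices on cycles are {C, D, E, F, I, J, L, M, O, Q} — 10 in total.

10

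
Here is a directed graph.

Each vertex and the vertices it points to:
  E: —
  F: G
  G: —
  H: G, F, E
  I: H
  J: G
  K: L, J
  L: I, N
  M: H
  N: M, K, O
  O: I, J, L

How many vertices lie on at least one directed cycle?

A vertex is on a directed cycle iff it belongs to a strongly connected component of size ≥ 2 (or has a self-loop).
The vertices on cycles are {K, L, N, O} — 4 in total.

4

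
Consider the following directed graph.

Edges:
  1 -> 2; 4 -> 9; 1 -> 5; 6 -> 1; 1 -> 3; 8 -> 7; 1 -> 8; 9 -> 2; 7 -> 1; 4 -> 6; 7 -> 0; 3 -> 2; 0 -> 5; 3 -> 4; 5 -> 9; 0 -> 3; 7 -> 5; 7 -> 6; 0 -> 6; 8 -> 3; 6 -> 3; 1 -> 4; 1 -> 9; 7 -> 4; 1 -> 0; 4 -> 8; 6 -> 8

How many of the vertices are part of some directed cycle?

A vertex is on a directed cycle iff it belongs to a strongly connected component of size ≥ 2 (or has a self-loop).
The vertices on cycles are {0, 1, 3, 4, 6, 7, 8} — 7 in total.

7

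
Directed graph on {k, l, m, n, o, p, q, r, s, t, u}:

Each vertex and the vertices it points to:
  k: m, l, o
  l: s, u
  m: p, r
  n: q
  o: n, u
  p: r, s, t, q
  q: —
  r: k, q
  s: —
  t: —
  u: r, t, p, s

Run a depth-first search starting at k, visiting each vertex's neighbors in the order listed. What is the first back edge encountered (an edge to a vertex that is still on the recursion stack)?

DFS from k (visiting each vertex's neighbors in the order listed); mark gray on enter, black on exit:
k gray
  m gray
    p gray
      r gray
        r→k: k is gray → back edge
First back edge: r → k.

r→k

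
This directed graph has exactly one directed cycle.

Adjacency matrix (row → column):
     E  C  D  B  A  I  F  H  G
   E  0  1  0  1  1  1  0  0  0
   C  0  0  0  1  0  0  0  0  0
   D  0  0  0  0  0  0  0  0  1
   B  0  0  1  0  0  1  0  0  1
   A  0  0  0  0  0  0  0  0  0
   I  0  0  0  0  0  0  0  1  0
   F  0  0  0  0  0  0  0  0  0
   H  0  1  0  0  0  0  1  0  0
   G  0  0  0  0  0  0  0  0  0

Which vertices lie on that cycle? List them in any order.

B, C, H, I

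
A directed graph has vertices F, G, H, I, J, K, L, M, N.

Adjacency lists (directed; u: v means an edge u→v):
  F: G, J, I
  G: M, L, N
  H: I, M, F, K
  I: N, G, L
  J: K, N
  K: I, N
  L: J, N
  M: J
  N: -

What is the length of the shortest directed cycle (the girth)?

4

For each vertex v, BFS finds the shortest path from v back to v.
The shortest such closed walk is I → L → J → K → I, length 4.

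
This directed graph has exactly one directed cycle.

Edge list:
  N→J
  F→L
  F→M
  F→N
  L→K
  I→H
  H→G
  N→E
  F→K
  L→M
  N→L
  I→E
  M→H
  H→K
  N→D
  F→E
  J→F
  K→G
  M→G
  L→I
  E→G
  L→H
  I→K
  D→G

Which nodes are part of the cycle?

F, J, N

DFS with gray/black marking from N:
N gray
  J gray
    F gray
      E gray
        G gray
        G black
      E black
      L gray
        I gray
          K gray
            K→G: G black — skip
          K black
          I→E: E black — skip
          H gray
            H→K: K black — skip
            H→G: G black — skip
          H black
        I black
        L→H: H black — skip
        L→K: K black — skip
        M gray
          M→H: H black — skip
          M→G: G black — skip
        M black
      L black
      F→M: M black — skip
      F→K: K black — skip
      F→N: N is gray → back edge
Back edge closes the cycle N → J → F → N; its vertices are {F, J, N}.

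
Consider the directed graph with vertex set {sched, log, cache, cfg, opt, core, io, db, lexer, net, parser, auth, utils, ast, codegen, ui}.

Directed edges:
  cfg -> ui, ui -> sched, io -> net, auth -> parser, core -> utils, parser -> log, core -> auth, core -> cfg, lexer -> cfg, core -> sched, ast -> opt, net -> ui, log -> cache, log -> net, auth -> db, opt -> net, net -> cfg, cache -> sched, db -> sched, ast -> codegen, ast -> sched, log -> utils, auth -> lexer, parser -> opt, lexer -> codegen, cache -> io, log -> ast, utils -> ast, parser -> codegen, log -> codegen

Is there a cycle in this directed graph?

DFS with white/gray/black marking, starting from net:
net gray
  ui gray
    sched gray
    sched black
  ui black
  cfg gray
    cfg→ui: ui black — skip
  cfg black
net black
log gray
  ast gray
    opt gray
      opt→net: net black — skip
    opt black
    ast→sched: sched black — skip
    codegen gray
    codegen black
  ast black
  log→net: net black — skip
  utils gray
    utils→ast: ast black — skip
  utils black
  cache gray
    io gray
      io→net: net black — skip
    io black
    cache→sched: sched black — skip
  cache black
  log→codegen: codegen black — skip
log black
core gray
  core→utils: utils black — skip
  core→cfg: cfg black — skip
  core→sched: sched black — skip
  auth gray
    parser gray
      parser→opt: opt black — skip
      parser→codegen: codegen black — skip
      parser→log: log black — skip
    parser black
    lexer gray
      lexer→cfg: cfg black — skip
      lexer→codegen: codegen black — skip
    lexer black
    db gray
      db→sched: sched black — skip
    db black
  auth black
core black
Every edge goes to a white or black vertex — no back edge, so the graph is acyclic.

No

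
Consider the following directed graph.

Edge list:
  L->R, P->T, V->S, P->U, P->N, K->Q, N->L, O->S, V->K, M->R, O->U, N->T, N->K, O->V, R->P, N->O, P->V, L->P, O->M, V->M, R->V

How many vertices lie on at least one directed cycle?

A vertex is on a directed cycle iff it belongs to a strongly connected component of size ≥ 2 (or has a self-loop).
The vertices on cycles are {L, M, N, O, P, R, V} — 7 in total.

7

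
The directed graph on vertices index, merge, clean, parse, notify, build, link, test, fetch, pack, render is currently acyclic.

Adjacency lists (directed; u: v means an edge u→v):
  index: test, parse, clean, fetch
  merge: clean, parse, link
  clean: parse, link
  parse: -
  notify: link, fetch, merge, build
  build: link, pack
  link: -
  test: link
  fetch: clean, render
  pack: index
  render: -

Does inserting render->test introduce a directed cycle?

Adding render→test creates a cycle iff test can already reach render.
Explore from test: no path reaches render. The graph stays acyclic.

No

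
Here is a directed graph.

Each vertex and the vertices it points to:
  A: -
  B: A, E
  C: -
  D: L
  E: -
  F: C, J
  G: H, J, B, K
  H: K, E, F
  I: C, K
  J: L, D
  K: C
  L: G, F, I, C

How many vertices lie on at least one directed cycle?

6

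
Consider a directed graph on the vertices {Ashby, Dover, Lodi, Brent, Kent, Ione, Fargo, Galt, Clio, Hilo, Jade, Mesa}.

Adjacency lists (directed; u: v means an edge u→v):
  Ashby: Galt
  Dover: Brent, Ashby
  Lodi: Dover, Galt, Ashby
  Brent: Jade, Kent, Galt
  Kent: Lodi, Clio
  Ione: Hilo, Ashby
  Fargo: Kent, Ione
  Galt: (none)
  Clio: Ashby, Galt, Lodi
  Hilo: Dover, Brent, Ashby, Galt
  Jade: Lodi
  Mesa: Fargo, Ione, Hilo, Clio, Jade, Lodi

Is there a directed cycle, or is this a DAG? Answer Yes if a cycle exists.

Yes

DFS with white/gray/black marking, starting from Clio:
Clio gray
  Ashby gray
    Galt gray
    Galt black
  Ashby black
  Clio→Galt: Galt black — skip
  Lodi gray
    Dover gray
      Brent gray
        Jade gray
          Jade→Lodi: Lodi is gray → back edge
Back edge found, so a cycle exists: Lodi → Dover → Brent → Jade → Lodi.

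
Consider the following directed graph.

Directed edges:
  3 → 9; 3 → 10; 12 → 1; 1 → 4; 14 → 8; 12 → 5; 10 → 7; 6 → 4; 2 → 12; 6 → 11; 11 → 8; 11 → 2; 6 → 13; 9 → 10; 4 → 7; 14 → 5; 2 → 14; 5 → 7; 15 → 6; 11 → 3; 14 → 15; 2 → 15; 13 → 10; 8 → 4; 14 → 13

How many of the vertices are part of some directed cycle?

5

A vertex is on a directed cycle iff it belongs to a strongly connected component of size ≥ 2 (or has a self-loop).
The vertices on cycles are {2, 6, 11, 14, 15} — 5 in total.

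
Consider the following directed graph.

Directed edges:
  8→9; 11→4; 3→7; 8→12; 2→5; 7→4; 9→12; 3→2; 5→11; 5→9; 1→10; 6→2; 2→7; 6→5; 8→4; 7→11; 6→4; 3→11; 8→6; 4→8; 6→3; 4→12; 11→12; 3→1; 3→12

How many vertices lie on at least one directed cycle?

A vertex is on a directed cycle iff it belongs to a strongly connected component of size ≥ 2 (or has a self-loop).
The vertices on cycles are {2, 3, 4, 5, 6, 7, 8, 11} — 8 in total.

8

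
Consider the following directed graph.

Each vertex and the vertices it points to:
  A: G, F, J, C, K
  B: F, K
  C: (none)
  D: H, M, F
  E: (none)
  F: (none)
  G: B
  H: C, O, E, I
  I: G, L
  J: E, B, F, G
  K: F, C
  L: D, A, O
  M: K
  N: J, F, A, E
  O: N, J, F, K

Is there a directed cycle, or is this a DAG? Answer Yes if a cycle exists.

Yes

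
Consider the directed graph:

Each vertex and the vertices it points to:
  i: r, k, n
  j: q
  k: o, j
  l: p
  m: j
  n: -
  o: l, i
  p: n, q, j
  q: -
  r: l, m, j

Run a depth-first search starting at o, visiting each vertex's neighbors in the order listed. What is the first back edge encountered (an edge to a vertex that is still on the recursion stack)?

k->o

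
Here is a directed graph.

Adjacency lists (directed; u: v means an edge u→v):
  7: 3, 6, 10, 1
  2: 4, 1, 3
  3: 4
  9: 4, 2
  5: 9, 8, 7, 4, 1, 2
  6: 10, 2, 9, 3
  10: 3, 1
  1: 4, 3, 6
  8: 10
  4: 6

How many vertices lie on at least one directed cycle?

A vertex is on a directed cycle iff it belongs to a strongly connected component of size ≥ 2 (or has a self-loop).
The vertices on cycles are {1, 2, 3, 4, 6, 9, 10} — 7 in total.

7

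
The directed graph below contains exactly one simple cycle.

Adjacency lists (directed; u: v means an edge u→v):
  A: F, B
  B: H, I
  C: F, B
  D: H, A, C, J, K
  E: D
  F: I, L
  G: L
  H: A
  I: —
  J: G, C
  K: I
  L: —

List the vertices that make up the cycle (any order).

A, B, H

DFS with gray/black marking from A:
A gray
  F gray
    I gray
    I black
    L gray
    L black
  F black
  B gray
    H gray
      H→A: A is gray → back edge
Back edge closes the cycle A → B → H → A; its vertices are {A, B, H}.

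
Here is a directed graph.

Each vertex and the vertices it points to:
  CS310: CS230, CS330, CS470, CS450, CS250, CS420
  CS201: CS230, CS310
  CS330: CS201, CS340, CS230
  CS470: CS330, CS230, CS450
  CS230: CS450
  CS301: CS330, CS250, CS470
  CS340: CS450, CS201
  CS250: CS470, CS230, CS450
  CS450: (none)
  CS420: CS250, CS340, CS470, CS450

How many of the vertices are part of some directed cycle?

7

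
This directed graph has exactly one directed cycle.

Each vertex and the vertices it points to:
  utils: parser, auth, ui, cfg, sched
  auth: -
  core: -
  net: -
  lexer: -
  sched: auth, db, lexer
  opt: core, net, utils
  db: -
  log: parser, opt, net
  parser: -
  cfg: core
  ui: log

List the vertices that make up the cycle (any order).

ui, log, opt, utils

DFS with gray/black marking from utils:
utils gray
  parser gray
  parser black
  auth gray
  auth black
  ui gray
    log gray
      log→parser: parser black — skip
      opt gray
        core gray
        core black
        net gray
        net black
        opt→utils: utils is gray → back edge
Back edge closes the cycle utils → ui → log → opt → utils; its vertices are {ui, log, opt, utils}.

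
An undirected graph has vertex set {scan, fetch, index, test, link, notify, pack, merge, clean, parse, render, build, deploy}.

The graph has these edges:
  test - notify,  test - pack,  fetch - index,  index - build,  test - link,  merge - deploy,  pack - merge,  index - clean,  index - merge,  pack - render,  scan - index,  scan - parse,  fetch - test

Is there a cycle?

Yes

DFS, tracking each vertex's parent; an edge to a visited non-parent vertex closes a cycle.
Start from index:
visit index (parent –)
  visit fetch (parent index)
    fetch–index: parent, skip
    visit test (parent fetch)
      visit link (parent test)
        link–test: parent, skip
      visit notify (parent test)
        notify–test: parent, skip
      test–fetch: parent, skip
      visit pack (parent test)
        pack–test: parent, skip
        visit render (parent pack)
          render–pack: parent, skip
        visit merge (parent pack)
          visit deploy (parent merge)
            deploy–merge: parent, skip
          merge–index: index visited and ≠ parent → cycle
Cycle: index – fetch – test – pack – merge – index.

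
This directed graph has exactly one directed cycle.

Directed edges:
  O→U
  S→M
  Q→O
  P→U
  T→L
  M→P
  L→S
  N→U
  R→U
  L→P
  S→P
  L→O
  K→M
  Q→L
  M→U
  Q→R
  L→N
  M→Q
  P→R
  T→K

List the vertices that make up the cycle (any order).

L, M, Q, S

DFS with gray/black marking from L:
L gray
  S gray
    P gray
      R gray
        U gray
        U black
      R black
      P→U: U black — skip
    P black
    M gray
      M→P: P black — skip
      M→U: U black — skip
      Q gray
        Q→R: R black — skip
        Q→L: L is gray → back edge
Back edge closes the cycle L → S → M → Q → L; its vertices are {L, M, Q, S}.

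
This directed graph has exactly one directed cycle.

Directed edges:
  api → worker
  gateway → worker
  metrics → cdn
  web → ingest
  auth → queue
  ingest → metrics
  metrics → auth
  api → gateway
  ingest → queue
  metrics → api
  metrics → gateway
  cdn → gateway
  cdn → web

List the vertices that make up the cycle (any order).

cdn, web, ingest, metrics

DFS with gray/black marking from ingest:
ingest gray
  queue gray
  queue black
  metrics gray
    auth gray
      auth→queue: queue black — skip
    auth black
    gateway gray
      worker gray
      worker black
    gateway black
    api gray
      api→gateway: gateway black — skip
      api→worker: worker black — skip
    api black
    cdn gray
      cdn→gateway: gateway black — skip
      web gray
        web→ingest: ingest is gray → back edge
Back edge closes the cycle ingest → metrics → cdn → web → ingest; its vertices are {cdn, web, ingest, metrics}.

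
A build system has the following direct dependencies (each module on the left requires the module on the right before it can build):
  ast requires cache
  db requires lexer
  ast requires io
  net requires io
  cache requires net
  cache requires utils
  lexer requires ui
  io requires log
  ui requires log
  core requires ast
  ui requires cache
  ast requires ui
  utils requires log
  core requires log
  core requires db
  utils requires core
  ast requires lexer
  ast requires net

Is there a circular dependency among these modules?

Yes

DFS with white/gray/black marking, starting from log:
log gray
log black
ast gray
  io gray
    io→log: log black — skip
  io black
  net gray
    net→io: io black — skip
  net black
  ui gray
    ui→log: log black — skip
    cache gray
      cache→net: net black — skip
      utils gray
        core gray
          core→ast: ast is gray → back edge
Back edge found, so a cycle exists: ast → ui → cache → utils → core → ast.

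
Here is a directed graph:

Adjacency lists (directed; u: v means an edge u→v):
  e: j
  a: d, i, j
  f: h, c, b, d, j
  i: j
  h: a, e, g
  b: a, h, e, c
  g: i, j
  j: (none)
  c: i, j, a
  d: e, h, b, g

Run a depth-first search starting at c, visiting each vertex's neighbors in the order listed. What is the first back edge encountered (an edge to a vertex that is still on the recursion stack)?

DFS from c (visiting each vertex's neighbors in the order listed); mark gray on enter, black on exit:
c gray
  i gray
    j gray
    j black
  i black
  c→j: j black — skip
  a gray
    d gray
      e gray
        e→j: j black — skip
      e black
      h gray
        h→a: a is gray → back edge
First back edge: h → a.

h→a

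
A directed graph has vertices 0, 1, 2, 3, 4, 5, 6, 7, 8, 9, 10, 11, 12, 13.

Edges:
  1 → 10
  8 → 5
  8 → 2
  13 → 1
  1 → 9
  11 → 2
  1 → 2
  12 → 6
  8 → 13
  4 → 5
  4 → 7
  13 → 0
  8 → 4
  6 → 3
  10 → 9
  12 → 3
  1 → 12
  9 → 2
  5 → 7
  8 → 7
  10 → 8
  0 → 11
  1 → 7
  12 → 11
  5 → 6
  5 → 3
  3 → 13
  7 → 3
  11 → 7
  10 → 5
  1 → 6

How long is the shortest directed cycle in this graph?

4

For each vertex v, BFS finds the shortest path from v back to v.
The shortest such closed walk is 13 → 1 → 6 → 3 → 13, length 4.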